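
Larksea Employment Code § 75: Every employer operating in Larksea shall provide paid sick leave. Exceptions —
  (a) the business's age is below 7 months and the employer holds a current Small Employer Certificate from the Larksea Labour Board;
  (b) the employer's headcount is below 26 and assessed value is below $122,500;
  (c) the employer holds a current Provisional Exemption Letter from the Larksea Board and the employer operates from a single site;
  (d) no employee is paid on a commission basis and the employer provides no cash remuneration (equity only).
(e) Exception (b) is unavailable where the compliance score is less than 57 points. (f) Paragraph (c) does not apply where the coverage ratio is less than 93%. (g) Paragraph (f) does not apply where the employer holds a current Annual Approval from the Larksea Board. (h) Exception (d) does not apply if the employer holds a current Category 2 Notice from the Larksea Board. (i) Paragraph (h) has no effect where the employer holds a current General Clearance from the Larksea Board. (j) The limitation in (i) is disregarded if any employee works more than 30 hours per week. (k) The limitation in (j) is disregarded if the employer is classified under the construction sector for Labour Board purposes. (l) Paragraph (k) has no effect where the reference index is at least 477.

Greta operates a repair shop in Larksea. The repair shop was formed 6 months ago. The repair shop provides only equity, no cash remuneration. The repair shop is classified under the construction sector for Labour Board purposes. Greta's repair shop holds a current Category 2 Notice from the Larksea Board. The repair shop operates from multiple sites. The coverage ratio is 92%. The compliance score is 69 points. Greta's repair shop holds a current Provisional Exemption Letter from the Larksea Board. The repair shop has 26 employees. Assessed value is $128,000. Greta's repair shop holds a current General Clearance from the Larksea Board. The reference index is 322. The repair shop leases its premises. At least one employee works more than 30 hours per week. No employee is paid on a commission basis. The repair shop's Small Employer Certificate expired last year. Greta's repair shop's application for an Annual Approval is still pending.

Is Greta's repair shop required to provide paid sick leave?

No — exception (d) applies; Greta's repair shop is not required to provide paid sick leave.

Exception (a) requires that the employer holds a current Small Employer Certificate from the Larksea Labour Board; but the Small Employer Certificate has expired, so (a) is unavailable.
Exception (b) does not apply: the employer's headcount is 26, not below 26.
Exception (c) requires that the employer operates from a single site; but the employer operates from multiple sites, so (c) is unavailable.
Exception (d): no employee is paid on commission; remuneration is equity-only — every condition holds. Under paragraphs (h)–(l): (h) is engaged (a current Category 2 Notice is held), but is set aside by (i): (i) operates against (h): a current General Clearance is held. (j) would limit (i) — at least one employee exceeds 30 hours/week — but (k) sets (j) aside: (k) is engaged — the repair shop is classified under the construction sector. (l), which would lift (k), is not engaged — the reference index is 322, short of 477. (d) remains available.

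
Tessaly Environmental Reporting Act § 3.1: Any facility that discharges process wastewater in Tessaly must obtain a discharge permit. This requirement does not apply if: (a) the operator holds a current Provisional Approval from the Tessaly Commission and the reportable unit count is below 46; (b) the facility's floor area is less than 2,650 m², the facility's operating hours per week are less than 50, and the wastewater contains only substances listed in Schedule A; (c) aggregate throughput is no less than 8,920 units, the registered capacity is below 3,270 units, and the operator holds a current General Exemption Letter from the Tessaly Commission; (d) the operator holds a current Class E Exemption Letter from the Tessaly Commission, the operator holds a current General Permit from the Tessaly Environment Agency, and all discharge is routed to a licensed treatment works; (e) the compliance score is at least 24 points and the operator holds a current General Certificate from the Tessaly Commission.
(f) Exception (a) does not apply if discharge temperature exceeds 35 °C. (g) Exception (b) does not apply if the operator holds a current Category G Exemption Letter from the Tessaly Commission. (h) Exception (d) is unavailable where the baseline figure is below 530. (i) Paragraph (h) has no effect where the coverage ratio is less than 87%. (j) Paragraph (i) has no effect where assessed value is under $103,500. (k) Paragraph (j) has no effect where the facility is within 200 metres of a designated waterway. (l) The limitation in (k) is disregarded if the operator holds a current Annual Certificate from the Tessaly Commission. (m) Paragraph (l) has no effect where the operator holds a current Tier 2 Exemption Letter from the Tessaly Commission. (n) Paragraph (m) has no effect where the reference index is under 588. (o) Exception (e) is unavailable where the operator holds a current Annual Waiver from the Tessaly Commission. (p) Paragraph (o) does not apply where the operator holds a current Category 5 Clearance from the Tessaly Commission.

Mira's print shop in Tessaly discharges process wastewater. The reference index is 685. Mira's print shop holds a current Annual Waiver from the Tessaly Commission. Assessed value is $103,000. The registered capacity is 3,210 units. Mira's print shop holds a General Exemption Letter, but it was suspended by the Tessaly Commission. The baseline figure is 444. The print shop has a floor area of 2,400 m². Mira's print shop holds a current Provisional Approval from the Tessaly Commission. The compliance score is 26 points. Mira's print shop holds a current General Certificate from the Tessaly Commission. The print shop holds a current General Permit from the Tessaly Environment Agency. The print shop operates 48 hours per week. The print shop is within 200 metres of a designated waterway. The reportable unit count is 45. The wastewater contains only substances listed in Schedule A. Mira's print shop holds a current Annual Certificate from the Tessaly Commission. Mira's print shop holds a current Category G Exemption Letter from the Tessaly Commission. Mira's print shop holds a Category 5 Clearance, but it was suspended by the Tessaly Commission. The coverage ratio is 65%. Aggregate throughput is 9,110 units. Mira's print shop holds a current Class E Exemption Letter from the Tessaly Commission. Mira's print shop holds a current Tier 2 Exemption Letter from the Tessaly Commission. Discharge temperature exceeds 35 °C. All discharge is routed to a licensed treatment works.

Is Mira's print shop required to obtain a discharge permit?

No — exception (d) applies; Mira's print shop is not required to obtain a discharge permit.

Exception (a) is satisfied on its face — a current Provisional Approval is held; the reportable unit count is 45, below the 46 limit. But applying paragraph (f): (f) is triggered — discharge temperature exceeds 35 °C. (a) is therefore removed.
Exception (b)'s conditions are all satisfied: the facility's floor area is 2,400 m², less than the 2,650 m² limit; the facility's operating hours per week are 48, less than the 50 limit; the wastewater is Schedule-A-only. But: (g) is engaged — a current Category G Exemption Letter is held. Exception (b) does not apply.
Exception (c) requires that the operator holds a current General Exemption Letter from the Tessaly Commission; but no current General Exemption Letter is held, so (c) is unavailable.
All of (d)'s requirements are met (a current Class E Exemption Letter is held; a current General Permit is held; discharge is routed to a licensed treatment works). As to paragraphs (h)–(n): (h) would limit (d) — the baseline figure is 444, below the 530 limit — but (i) sets (h) aside: (i) operates — the coverage ratio is 65%, less than the 87% limit. (j) would limit (i) — assessed value is $103,000, under the $103,500 limit — but (k) sets (j) aside: (k) operates against (j): the print shop is within 200 m of a designated waterway. (l) would limit (k) — a current Annual Certificate is held — but (m) sets (l) aside: (m) is triggered — a current Tier 2 Exemption Letter is held. (n) does not operate here (the reference index is 685, not under 588), so (m) stands. (d) remains available.
Exception (e): the compliance score is 26 points, meeting the 24 points threshold; a current General Certificate is held — every condition holds. But applying paragraphs (o)–(p): (o) operates against (e): a current Annual Waiver is held. (p), which would lift (o), is not engaged — no current Category 5 Clearance is held. Exception (e) does not apply.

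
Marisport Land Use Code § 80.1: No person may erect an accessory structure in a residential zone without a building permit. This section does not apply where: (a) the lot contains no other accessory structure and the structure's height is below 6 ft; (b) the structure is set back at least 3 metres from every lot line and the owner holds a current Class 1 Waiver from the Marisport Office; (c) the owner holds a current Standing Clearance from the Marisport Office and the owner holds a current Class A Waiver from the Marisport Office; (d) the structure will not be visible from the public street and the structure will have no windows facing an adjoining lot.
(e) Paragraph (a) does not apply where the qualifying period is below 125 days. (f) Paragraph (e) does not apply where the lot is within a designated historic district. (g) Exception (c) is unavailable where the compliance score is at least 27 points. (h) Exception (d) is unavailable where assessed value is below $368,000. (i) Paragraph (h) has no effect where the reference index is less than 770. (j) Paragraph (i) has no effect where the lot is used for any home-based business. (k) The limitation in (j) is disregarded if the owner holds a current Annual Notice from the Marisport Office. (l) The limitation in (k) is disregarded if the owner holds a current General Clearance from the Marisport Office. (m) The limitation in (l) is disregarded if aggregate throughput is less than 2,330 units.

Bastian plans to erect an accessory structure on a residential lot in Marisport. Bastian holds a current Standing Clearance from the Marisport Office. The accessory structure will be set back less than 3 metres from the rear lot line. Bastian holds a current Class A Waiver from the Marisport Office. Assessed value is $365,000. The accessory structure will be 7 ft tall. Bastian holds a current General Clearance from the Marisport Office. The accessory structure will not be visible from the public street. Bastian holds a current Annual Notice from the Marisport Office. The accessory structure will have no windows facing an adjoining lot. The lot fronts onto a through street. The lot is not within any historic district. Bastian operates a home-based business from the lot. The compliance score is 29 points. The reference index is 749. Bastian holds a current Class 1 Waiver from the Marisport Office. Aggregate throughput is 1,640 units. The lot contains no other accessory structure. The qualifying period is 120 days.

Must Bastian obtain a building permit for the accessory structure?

Exception (a) requires that the structure's height is below 6 ft; but the structure's height is 7 ft, not below 6 ft, so (a) is unavailable.
Exception (b) requires that the structure is set back at least 3 metres from every lot line; but the rear setback is under 3 m, so (b) is unavailable.
Exception (c): a current Standing Clearance is held; a current Class A Waiver is held — every condition holds. Turning to paragraph (g): (g) is engaged — the compliance score is 29 points, meeting the 27 points threshold. (c) is therefore removed.
Exception (d): the structure will not be visible from the street; no windows face an adjoining lot — every condition holds. Applying paragraphs (h)–(m): (h) would limit (d) — assessed value is $365,000, below the $368,000 limit — but (i) sets (h) aside: (i) is engaged — the reference index is 749, less than the 770 limit. (j) applies (a home-based business operates on the lot), but is itself disapplied by (k): (k) operates against (j): a current Annual Notice is held. (l) is engaged (a current General Clearance is held), but is overridden by (m): (m) operates against (l): aggregate throughput is 1,640 units, less than the 2,330 units limit. (d) remains available.

No — exception (d) applies; Bastian does not need a building permit.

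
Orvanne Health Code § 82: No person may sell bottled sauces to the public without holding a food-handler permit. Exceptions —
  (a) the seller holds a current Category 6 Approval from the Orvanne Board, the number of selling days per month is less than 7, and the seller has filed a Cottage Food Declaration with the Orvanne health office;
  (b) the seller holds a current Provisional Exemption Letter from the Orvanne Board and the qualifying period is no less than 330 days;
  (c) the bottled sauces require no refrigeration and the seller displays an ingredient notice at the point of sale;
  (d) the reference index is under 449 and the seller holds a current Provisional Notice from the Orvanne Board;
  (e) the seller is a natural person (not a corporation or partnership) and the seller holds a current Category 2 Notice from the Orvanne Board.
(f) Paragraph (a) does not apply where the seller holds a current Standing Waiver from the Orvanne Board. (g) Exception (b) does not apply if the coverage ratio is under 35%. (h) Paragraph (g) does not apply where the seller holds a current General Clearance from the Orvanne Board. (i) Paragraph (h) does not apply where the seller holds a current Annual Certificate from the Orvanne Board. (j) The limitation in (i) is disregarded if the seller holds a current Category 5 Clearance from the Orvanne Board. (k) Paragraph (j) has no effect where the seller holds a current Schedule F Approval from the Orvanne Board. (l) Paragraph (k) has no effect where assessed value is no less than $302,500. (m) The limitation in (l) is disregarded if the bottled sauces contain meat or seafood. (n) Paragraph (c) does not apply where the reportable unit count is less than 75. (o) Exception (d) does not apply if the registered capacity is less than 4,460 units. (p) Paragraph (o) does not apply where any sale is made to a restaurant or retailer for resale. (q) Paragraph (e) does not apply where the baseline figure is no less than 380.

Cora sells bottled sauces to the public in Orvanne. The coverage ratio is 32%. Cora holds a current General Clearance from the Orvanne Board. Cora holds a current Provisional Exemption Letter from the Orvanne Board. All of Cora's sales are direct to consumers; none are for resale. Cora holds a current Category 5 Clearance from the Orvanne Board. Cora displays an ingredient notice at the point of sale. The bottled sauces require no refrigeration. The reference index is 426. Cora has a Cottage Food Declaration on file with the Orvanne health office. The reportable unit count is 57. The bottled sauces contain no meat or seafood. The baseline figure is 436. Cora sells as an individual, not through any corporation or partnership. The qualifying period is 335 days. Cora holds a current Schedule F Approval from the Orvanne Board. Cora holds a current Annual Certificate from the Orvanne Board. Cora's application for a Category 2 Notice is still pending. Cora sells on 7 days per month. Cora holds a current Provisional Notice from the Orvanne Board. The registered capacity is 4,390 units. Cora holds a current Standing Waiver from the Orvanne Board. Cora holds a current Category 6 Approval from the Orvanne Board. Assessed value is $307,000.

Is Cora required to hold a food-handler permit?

No — exception (b) applies; Cora is not required to hold a food-handler permit.

Exception (a) does not apply: the number of selling days per month is 7, not less than 7.
All of (b)'s requirements are met (a current Provisional Exemption Letter is held; the qualifying period is 335 days, meeting the 330 days threshold). Considering the limiting provisions: (g) would limit (b) — the coverage ratio is 32%, under the 35% limit — but (h) sets (g) aside: (h) operates against (g): a current General Clearance is held. (i) applies (a current Annual Certificate is held), but is set aside by (j): (j) operates against (i): a current Category 5 Clearance is held. (k) would limit (j) — a current Schedule F Approval is held — but (l) sets (k) aside: (l) operates against (k): assessed value is $307,000, meeting the $302,500 threshold. (m), which would lift (l), is not engaged — the bottled sauces contain no meat or seafood. (b) remains available.
All of (c)'s requirements are met (the bottled sauces are shelf-stable; an ingredient notice is displayed). But: (n) operates against (c): the reportable unit count is 57, less than the 75 limit. (c) is therefore removed.
Exception (d)'s conditions are all satisfied: the reference index is 426, under the 449 limit; a current Provisional Notice is held. But applying paragraphs (o)–(p): (o) operates — the registered capacity is 4,390 units, less than the 4,460 units limit. (p), which would lift (o), is inapplicable — no sales are for resale. So (d) is unavailable.
Exception (e) fails — there is no Category 2 Notice in force.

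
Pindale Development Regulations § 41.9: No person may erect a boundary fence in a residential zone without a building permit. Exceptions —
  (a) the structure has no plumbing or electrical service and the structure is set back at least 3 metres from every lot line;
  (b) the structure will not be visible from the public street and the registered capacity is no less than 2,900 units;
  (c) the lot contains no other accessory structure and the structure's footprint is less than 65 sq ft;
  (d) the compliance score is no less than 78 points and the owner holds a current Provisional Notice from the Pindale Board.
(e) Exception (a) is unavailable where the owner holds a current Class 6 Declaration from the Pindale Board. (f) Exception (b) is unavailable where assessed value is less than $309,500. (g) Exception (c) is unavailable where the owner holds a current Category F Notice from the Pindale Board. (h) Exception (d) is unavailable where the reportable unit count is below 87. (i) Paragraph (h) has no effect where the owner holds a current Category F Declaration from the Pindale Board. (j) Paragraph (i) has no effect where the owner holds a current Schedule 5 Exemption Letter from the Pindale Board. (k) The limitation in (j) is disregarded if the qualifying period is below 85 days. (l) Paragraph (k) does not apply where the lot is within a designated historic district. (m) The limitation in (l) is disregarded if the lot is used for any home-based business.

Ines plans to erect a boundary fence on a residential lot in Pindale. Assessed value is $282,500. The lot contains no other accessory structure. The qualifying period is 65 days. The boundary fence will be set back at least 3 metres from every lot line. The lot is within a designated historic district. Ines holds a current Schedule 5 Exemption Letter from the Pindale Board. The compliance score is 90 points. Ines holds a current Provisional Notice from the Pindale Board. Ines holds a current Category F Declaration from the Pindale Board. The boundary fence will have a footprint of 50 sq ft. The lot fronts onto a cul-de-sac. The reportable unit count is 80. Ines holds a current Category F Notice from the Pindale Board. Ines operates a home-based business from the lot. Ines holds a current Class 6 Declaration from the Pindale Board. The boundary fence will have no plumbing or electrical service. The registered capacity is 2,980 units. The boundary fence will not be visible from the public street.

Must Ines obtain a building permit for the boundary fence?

Exception (a): there is no plumbing or electrical service; the setback is at least 3 m on every side — every condition holds. But applying paragraph (e): (e) is engaged — a current Class 6 Declaration is held. So (a) is unavailable.
Exception (b): the structure will not be visible from the street; the registered capacity is 2,980 units, meeting the 2,900 units threshold — every condition holds. But: (f) operates against (b): assessed value is $282,500, less than the $309,500 limit. Exception (b) does not apply.
Exception (c)'s conditions are all satisfied: the lot has no other accessory structure; the structure's footprint is 50 sq ft, less than the 65 sq ft limit. However, paragraph (g) must be considered: (g) operates against (c): a current Category F Notice is held. Exception (c) does not apply.
All of (d)'s requirements are met (the compliance score is 90 points, meeting the 78 points threshold; a current Provisional Notice is held). Considering the limiting provisions: (h) is engaged (the reportable unit count is 80, below the 87 limit), but is displaced by (i): (i) operates — a current Category F Declaration is held. (j) operates (a current Schedule 5 Exemption Letter is held), but is set aside by (k): (k) operates against (j): the qualifying period is 65 days, below the 85 days limit. (l) would limit (k) — the lot is in a historic district — but (m) sets (l) aside: (m) is triggered — a home-based business operates on the lot. So (d) applies.

No — exception (d) applies; Ines does not need a building permit.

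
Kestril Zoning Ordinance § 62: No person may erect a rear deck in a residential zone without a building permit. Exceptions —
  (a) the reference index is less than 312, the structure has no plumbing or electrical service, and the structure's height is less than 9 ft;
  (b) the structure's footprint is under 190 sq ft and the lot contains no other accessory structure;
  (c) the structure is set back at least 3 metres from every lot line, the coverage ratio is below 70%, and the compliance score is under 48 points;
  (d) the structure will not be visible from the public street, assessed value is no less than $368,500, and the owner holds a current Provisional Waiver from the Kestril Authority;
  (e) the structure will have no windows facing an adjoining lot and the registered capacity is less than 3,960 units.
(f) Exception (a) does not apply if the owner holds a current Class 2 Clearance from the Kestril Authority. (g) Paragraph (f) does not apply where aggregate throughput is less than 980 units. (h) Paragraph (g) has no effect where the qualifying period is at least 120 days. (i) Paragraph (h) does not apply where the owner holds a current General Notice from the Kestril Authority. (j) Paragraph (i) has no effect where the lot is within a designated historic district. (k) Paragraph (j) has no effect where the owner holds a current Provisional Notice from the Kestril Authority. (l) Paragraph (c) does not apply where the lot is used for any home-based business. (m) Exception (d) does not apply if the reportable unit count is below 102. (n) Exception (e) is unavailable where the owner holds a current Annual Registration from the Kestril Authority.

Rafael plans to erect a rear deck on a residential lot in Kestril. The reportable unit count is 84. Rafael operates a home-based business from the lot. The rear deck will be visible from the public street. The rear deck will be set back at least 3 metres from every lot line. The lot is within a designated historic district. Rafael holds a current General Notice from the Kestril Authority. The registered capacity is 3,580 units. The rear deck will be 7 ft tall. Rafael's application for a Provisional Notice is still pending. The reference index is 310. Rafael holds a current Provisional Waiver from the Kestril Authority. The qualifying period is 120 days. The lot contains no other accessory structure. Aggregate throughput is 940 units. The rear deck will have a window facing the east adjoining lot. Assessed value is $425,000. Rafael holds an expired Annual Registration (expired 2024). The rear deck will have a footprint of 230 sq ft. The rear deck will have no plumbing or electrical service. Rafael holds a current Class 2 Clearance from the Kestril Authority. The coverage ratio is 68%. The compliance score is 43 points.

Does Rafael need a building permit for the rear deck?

Yes — Rafael must obtain a building permit.

Exception (a) is satisfied on its face — the reference index is 310, less than the 312 limit; there is no plumbing or electrical service; the structure's height is 7 ft, less than the 9 ft limit. Turning to paragraphs (f)–(k): (f) operates against (a): a current Class 2 Clearance is held. (g) would limit (f) — aggregate throughput is 940 units, less than the 980 units limit — but (h) sets (g) aside: (h) operates against (g): the qualifying period is 120 days, meeting the 120 days threshold. (i) is engaged (a current General Notice is held), but is overridden by (j): (j) operates against (i): the lot is in a historic district. (k), which would lift (j), is not triggered — there is no Provisional Notice in force. Exception (a) does not apply.
Exception (b) requires that the structure's footprint is under 190 sq ft; but the structure's footprint is 230 sq ft, not under 190 sq ft, so (b) is unavailable.
Exception (c): the setback is at least 3 m on every side; the coverage ratio is 68%, below the 70% limit; the compliance score is 43 points, under the 48 points limit — every condition holds. However, paragraph (l) must be considered: (l) operates — a home-based business operates on the lot. Exception (c) does not apply.
Exception (d) requires that the structure will not be visible from the public street; but the structure will be visible from the street, so (d) is unavailable.
Exception (e) fails — a window faces an adjoining lot.
None of the exceptions is available; § 62 applies in full.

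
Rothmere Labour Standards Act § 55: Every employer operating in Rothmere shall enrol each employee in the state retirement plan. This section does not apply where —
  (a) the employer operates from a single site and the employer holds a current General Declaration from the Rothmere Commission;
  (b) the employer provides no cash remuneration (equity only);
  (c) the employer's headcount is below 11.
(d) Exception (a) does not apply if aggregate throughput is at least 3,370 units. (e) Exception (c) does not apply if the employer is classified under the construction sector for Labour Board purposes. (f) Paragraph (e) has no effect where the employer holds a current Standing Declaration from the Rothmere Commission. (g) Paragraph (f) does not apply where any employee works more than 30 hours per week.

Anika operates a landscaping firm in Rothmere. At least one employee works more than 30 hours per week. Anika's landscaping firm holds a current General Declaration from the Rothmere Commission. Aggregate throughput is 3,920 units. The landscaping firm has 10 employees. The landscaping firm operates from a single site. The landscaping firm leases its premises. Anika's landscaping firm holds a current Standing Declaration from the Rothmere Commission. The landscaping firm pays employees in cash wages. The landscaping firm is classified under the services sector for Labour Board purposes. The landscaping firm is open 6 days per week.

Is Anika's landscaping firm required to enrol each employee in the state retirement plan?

Exception (a)'s conditions are all satisfied: the employer operates from a single site; a current General Declaration is held. However, paragraph (d) must be considered: (d) operates against (a): aggregate throughput is 3,920 units, meeting the 3,370 units threshold. (a) is therefore removed.
Exception (b) requires that the employer provides no cash remuneration (equity only); but employees are paid cash wages, so (b) is unavailable.
All of (c)'s requirements are met (the employer's headcount is 10, below the 11 limit). Applying paragraphs (e)–(g): (e), which would limit (c), is inapplicable: the landscaping firm is classified under the services sector. (c) remains available.

No — exception (c) applies; Anika's landscaping firm is not required to enrol each employee in the state retirement plan.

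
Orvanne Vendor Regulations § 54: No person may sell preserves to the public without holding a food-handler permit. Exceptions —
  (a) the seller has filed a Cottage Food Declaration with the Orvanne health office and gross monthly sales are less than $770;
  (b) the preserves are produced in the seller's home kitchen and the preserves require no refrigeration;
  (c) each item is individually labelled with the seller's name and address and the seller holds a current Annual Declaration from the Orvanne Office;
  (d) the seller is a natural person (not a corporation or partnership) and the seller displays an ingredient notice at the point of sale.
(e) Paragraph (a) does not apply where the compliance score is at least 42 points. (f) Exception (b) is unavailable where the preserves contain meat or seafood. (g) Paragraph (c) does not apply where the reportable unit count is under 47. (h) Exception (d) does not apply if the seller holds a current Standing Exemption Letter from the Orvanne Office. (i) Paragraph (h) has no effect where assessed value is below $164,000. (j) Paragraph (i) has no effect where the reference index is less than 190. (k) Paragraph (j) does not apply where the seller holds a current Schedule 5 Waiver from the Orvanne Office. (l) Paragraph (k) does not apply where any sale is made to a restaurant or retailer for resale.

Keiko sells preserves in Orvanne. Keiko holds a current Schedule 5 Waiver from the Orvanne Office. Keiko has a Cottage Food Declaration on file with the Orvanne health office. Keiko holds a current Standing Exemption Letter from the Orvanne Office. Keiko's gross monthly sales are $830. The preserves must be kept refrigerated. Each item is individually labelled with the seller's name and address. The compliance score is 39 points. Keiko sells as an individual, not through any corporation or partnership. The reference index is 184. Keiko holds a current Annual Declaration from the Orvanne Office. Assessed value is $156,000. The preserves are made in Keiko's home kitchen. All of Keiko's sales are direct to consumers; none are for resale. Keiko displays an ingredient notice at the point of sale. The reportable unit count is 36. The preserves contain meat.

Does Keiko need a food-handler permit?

Exception (a) requires that gross monthly sales are less than $770; but gross monthly sales are $830, not less than $770, so (a) is unavailable.
Exception (b) fails — the preserves require refrigeration.
Exception (c): items are individually labelled; a current Annual Declaration is held — every condition holds. Turning to paragraph (g): (g) operates — the reportable unit count is 36, under the 47 limit. Exception (c) does not apply.
All of (d)'s requirements are met (the seller is a natural person; an ingredient notice is displayed). As to paragraphs (h)–(l): (h) applies (a current Standing Exemption Letter is held), but is itself disapplied by (i): (i) operates against (h): assessed value is $156,000, below the $164,000 limit. (j) would limit (i) — the reference index is 184, less than the 190 limit — but (k) sets (j) aside: (k) is triggered — a current Schedule 5 Waiver is held. (l), which would lift (k), is not triggered — no sales are for resale. Exception (d) stands.

No — exception (d) applies; Keiko is not required to hold a food-handler permit.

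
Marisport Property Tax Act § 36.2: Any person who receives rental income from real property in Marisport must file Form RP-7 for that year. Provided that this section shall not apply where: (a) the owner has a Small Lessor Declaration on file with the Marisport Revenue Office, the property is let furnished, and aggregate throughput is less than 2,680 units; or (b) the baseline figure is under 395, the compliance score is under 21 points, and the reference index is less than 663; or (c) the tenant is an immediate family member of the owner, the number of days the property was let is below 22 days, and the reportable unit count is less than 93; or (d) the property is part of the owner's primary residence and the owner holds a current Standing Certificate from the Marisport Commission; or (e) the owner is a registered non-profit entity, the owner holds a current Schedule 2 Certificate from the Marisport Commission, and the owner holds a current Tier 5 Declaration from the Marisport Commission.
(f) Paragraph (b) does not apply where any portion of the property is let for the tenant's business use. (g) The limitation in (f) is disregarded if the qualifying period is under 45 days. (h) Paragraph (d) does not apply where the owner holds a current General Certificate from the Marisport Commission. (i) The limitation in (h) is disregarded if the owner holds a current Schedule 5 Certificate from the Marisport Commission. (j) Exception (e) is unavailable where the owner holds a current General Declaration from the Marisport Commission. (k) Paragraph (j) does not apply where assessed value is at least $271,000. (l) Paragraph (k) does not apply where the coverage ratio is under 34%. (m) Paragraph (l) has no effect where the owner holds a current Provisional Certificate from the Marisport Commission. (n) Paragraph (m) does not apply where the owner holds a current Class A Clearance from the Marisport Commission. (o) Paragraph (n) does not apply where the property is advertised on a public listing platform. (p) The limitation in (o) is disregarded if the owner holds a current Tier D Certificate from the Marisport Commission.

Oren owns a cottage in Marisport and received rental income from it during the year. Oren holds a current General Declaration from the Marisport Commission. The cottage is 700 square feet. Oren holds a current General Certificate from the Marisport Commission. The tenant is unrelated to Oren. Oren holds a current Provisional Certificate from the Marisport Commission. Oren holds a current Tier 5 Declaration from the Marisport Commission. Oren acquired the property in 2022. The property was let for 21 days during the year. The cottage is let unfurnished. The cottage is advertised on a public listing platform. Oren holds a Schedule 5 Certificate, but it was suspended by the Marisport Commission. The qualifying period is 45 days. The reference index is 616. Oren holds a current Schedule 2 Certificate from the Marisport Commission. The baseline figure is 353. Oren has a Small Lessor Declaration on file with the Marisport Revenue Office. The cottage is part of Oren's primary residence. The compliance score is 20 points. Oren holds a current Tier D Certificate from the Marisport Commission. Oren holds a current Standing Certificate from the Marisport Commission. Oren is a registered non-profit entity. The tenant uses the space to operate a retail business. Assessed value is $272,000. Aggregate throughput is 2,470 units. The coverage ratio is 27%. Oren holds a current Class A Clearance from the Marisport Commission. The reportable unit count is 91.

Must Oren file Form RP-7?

Yes — Oren must file Form RP-7.

Exception (a) fails — the property is let unfurnished.
All of (b)'s requirements are met (the baseline figure is 353, under the 395 limit; the compliance score is 20 points, under the 21 points limit; the reference index is 616, less than the 663 limit). But: (f) operates against (b): the space is let for business use. (g) is not triggered (the qualifying period is 45 days, not under 45 days), so (f) stands. So (b) is unavailable.
Exception (c) does not apply: the tenant is unrelated to the owner.
Exception (d)'s conditions are all satisfied: the cottage is part of the primary residence; a current Standing Certificate is held. But applying paragraphs (h)–(i): (h) operates — a current General Certificate is held. (i) is not triggered (the Schedule 5 Certificate is not current), so (h) stands. Exception (d) does not apply.
Exception (e) is satisfied on its face — Oren is a registered non-profit; a current Schedule 2 Certificate is held; a current Tier 5 Declaration is held. But: (j) operates against (e): a current General Declaration is held. (k) operates (assessed value is $272,000, meeting the $271,000 threshold), but is overridden by (l): (l) operates against (k): the coverage ratio is 27%, under the 34% limit. (m) is engaged (a current Provisional Certificate is held), but is set aside by (n): (n) operates against (m): a current Class A Clearance is held. (o) operates (the property is publicly advertised), but is itself disapplied by (p): (p) is triggered — a current Tier D Certificate is held. Exception (e) does not apply.
None of the exceptions is available; § 36.2 applies in full.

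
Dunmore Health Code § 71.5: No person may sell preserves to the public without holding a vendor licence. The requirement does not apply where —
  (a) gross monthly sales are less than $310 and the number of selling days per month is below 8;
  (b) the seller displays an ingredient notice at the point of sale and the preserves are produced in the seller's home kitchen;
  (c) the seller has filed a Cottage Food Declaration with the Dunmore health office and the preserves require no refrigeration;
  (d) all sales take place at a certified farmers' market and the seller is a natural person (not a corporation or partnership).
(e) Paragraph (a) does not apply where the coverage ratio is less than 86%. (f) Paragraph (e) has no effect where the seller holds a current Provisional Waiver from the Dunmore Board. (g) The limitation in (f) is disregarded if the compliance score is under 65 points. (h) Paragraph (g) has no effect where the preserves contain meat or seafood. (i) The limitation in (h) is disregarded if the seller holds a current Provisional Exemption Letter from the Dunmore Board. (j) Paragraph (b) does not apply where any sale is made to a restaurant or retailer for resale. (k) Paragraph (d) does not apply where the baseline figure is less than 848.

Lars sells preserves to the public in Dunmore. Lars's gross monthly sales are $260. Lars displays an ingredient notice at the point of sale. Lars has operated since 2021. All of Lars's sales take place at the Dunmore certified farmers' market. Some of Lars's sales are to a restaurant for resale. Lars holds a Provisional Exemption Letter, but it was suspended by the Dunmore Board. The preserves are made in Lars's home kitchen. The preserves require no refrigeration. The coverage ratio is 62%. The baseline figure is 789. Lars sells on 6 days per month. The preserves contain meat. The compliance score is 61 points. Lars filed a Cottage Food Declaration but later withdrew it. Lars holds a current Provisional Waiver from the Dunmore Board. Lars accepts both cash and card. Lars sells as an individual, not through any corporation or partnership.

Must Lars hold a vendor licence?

No — exception (a) applies; Lars is not required to hold a vendor licence.

All of (a)'s requirements are met (gross monthly sales are $260, less than the $310 limit; the number of selling days per month is 6, below the 8 limit). Under paragraphs (e)–(i): (e) would limit (a) — the coverage ratio is 62%, less than the 86% limit — but (f) sets (e) aside: (f) is triggered — a current Provisional Waiver is held. (g) operates (the compliance score is 61 points, under the 65 points limit), but is overridden by (h): (h) operates — the preserves contain meat. (i), which would lift (h), is inapplicable — there is no Provisional Exemption Letter in force. (a) remains available.
Exception (b) is satisfied on its face — an ingredient notice is displayed; the preserves are home-kitchen produced. Turning to paragraph (j): (j) applies — some sales are to a restaurant for resale. Exception (b) does not apply.
Exception (c) fails — the Cottage Food Declaration was withdrawn.
All of (d)'s requirements are met (all sales are at a certified farmers' market; the seller is a natural person). But: (k) is engaged — the baseline figure is 789, less than the 848 limit. So (d) is unavailable.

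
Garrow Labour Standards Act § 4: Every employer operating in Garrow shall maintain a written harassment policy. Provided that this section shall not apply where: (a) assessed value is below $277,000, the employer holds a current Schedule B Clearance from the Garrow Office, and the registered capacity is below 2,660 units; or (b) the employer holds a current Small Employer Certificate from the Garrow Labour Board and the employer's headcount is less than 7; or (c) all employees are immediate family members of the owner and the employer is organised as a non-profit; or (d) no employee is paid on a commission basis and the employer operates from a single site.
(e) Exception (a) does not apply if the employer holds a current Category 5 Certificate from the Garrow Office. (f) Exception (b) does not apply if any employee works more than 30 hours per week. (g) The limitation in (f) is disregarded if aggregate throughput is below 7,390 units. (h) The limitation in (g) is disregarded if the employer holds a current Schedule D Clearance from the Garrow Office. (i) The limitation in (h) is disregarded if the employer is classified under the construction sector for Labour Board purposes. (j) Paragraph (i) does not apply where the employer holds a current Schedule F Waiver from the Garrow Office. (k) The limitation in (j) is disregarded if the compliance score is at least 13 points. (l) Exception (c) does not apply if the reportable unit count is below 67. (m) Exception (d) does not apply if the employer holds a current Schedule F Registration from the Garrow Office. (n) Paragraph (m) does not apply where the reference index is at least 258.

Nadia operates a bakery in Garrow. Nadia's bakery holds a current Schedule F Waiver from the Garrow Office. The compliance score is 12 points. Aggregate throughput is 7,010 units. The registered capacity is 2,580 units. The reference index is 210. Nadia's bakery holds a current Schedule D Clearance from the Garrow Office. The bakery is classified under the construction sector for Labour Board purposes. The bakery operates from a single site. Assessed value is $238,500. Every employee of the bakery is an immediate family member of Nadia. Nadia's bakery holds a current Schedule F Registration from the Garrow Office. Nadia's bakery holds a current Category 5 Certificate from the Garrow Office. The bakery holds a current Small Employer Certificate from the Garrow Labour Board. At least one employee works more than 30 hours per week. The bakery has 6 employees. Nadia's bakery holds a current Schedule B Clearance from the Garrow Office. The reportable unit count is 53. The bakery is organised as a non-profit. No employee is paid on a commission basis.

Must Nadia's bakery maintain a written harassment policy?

Yes — Nadia's bakery must maintain a written harassment policy.

All of (a)'s requirements are met (assessed value is $238,500, below the $277,000 limit; a current Schedule B Clearance is held; the registered capacity is 2,580 units, below the 2,660 units limit). But: (e) is engaged — a current Category 5 Certificate is held. So (a) is unavailable.
Exception (b)'s conditions are all satisfied: a current Small Employer Certificate is held; the employer's headcount is 6, less than the 7 limit. Turning to paragraphs (f)–(k): (f) is triggered — at least one employee exceeds 30 hours/week. (g) would limit (f) — aggregate throughput is 7,010 units, below the 7,390 units limit — but (h) sets (g) aside: (h) operates against (g): a current Schedule D Clearance is held. (i) would limit (h) — the bakery is classified under the construction sector — but (j) sets (i) aside: (j) applies — a current Schedule F Waiver is held. (k), which would lift (j), is not engaged — the compliance score is 12 points, short of 13 points. (b) is therefore removed.
Exception (c)'s conditions are all satisfied: every employee is an immediate family member; the employer is a non-profit. Turning to paragraph (l): (l) operates — the reportable unit count is 53, below the 67 limit. So (c) is unavailable.
Exception (d): no employee is paid on commission; the employer operates from a single site — every condition holds. But: (m) operates against (d): a current Schedule F Registration is held. (n) is inapplicable (the reference index is 210, short of 258), so (m) stands. (d) is therefore removed.
No exception displaces § 4.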